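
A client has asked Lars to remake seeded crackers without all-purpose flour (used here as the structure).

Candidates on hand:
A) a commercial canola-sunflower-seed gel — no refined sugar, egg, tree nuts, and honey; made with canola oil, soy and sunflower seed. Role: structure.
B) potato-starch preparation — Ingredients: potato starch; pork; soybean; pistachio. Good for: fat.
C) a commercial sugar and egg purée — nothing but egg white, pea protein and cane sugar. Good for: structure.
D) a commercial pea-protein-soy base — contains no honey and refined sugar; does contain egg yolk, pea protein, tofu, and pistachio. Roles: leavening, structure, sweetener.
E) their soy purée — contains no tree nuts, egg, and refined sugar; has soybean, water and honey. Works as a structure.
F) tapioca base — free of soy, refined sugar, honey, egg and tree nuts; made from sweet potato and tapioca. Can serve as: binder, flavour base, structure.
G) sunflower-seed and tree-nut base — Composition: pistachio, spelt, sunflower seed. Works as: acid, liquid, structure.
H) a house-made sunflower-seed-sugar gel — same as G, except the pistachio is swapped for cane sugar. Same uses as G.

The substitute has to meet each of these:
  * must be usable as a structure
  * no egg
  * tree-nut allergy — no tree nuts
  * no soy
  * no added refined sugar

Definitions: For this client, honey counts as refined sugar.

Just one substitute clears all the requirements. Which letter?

A: has soy, so not soy-free — out
B: not usable as a structure; has soybean, so not soy-free (and 1 more) — out
C: has cane sugar, so not no-added-sugar; has egg white, so not egg-free — reject
D: has tofu, so not soy-free; has pistachio, so not tree-nut-free (and 1 more) — reject
E: has soybean, so not soy-free; has honey, so not no-added-sugar — no
F: works as a structure, no soy, no egg — OK
G: has pistachio, so not tree-nut-free — reject
H: has cane sugar, so not no-added-sugar — out

F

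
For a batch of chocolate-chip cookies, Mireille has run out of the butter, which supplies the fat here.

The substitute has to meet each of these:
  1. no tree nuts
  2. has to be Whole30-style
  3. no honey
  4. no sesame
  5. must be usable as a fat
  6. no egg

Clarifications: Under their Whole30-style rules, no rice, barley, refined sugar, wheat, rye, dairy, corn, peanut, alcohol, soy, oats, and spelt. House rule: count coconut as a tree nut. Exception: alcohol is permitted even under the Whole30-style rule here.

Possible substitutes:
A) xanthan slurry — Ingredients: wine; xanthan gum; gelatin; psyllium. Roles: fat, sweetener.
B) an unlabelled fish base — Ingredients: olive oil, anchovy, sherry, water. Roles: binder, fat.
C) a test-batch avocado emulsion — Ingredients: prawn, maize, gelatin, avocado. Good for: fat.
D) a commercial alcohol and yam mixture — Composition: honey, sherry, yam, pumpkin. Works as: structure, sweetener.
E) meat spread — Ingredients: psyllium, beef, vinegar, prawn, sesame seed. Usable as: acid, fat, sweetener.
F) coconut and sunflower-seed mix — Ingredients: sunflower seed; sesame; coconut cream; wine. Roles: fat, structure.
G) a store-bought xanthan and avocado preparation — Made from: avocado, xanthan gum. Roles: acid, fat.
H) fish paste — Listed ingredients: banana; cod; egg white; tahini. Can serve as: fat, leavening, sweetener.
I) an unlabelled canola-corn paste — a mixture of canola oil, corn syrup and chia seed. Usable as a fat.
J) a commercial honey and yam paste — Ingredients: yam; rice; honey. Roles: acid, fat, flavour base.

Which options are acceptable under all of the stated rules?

A, B, G

A: alcohol is permitted under the Whole30-style carve-out; nothing else excluded — keep
B: alcohol is permitted under the Whole30-style carve-out; nothing else excluded — keep
C: has maize, so not Whole30-style — no
D: not usable as a fat; has honey, so not honey-free — no
E: has sesame seed, so not sesame-free — out
F: has sesame, so not sesame-free; has coconut cream, so not tree-nut-free — out
G: only xanthan gum and avocado; none excluded — OK
H: has tahini, so not sesame-free; has egg white, so not egg-free — no
I: has corn syrup, so not Whole30-style — no
J: has rice, so not Whole30-style; has honey, so not honey-free — no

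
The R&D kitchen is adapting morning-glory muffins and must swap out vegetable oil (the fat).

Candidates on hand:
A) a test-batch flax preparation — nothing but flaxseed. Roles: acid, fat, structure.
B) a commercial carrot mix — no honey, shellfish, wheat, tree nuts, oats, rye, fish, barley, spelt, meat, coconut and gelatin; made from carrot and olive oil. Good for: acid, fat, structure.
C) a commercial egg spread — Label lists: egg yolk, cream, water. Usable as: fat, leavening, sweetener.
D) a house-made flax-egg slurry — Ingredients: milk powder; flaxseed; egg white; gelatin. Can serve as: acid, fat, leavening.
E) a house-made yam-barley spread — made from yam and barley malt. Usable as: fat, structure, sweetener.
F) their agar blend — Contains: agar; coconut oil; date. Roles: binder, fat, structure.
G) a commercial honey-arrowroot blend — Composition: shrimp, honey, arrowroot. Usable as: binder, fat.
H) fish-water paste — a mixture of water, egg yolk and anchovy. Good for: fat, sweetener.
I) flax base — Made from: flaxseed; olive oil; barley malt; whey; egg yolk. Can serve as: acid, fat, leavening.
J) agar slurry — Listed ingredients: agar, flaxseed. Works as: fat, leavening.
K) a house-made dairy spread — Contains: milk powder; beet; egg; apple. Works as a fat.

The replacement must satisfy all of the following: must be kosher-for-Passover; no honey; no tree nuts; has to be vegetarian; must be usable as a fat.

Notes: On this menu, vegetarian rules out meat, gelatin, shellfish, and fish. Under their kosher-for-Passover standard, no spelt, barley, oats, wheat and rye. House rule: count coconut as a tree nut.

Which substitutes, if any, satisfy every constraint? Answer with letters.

A: all constraints satisfied — OK
B: works as a fat, vegetarian, kosher-for-Passover — valid
C: all constraints satisfied — valid
D: has gelatin, so not vegetarian — reject
E: has barley malt, so not kosher-for-Passover — reject
F: has coconut oil, so not tree-nut-free — reject
G: has shrimp, so not vegetarian; has honey, so not honey-free — no
H: has anchovy, so not vegetarian — out
I: has barley malt, so not kosher-for-Passover — no
J: only agar and flaxseed; none excluded — keep
K: milk powder and egg etc. — none of it excluded — valid

A, B, C, J, K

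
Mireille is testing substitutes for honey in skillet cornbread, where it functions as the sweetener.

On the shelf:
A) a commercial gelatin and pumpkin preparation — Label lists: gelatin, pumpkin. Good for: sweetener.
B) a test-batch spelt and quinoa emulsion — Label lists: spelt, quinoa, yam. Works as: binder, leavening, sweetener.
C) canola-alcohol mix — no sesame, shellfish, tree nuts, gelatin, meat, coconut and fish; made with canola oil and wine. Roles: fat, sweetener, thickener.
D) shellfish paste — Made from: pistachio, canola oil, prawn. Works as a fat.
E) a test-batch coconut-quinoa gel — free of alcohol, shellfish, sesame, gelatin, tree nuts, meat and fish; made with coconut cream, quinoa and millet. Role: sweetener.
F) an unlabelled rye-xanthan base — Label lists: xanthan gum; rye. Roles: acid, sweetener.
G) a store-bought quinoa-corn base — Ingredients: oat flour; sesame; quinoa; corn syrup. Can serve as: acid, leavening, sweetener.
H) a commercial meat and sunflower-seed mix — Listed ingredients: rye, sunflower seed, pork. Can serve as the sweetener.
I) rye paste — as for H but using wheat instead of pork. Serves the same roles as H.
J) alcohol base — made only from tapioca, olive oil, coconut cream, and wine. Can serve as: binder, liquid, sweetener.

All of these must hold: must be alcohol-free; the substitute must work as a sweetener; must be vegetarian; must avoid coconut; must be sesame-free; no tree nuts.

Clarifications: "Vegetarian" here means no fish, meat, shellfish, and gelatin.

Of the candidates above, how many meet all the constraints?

3

A: has gelatin, so not vegetarian — out
B: works as a sweetener, vegetarian, no tree nuts — OK
C: has wine, so not alcohol-free — reject
D: not usable as a sweetener; has prawn, so not vegetarian (and 1 more) — no
E: has coconut cream, so not coconut-free — out
F: works as a sweetener, no tree nuts, no alcohol — keep
G: has sesame, so not sesame-free — no
H: has pork, so not vegetarian — out
I: nothing on the exclusion list — valid
J: has wine, so not alcohol-free; has coconut cream, so not coconut-free — reject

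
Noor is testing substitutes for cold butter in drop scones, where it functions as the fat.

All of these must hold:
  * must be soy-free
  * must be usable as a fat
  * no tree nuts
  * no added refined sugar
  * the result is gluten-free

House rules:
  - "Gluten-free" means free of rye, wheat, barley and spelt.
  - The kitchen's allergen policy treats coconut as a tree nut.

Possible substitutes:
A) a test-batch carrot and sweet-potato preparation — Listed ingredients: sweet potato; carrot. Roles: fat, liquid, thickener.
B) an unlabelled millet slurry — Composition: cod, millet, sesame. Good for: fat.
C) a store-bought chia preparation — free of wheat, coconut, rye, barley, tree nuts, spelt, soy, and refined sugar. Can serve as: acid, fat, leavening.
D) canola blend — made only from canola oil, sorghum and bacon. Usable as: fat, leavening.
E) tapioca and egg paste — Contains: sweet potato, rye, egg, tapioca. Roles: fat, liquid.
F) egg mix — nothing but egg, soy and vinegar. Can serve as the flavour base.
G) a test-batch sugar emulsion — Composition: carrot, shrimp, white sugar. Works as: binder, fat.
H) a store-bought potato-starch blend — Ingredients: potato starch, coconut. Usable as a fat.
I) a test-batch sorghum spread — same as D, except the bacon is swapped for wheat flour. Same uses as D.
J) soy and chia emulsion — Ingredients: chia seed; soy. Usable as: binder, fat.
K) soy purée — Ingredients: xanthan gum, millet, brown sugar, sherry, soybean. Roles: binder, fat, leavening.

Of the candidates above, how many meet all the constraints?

4

A: works as a fat, tree-nut-free, no refined sugar — valid
B: only cod, sesame, and millet; none excluded — valid
C: gluten-free, no refined sugar — keep
D: works as a fat, tree-nut-free, no refined sugar — OK
E: has rye, so not gluten-free — out
F: not usable as a fat; has soy, so not soy-free — reject
G: has white sugar, so not no-added-sugar — out
H: has coconut, so not tree-nut-free — out
I: has wheat flour, so not gluten-free — out
J: has soy, so not soy-free — no
K: has soybean, so not soy-free; has brown sugar, so not no-added-sugar — out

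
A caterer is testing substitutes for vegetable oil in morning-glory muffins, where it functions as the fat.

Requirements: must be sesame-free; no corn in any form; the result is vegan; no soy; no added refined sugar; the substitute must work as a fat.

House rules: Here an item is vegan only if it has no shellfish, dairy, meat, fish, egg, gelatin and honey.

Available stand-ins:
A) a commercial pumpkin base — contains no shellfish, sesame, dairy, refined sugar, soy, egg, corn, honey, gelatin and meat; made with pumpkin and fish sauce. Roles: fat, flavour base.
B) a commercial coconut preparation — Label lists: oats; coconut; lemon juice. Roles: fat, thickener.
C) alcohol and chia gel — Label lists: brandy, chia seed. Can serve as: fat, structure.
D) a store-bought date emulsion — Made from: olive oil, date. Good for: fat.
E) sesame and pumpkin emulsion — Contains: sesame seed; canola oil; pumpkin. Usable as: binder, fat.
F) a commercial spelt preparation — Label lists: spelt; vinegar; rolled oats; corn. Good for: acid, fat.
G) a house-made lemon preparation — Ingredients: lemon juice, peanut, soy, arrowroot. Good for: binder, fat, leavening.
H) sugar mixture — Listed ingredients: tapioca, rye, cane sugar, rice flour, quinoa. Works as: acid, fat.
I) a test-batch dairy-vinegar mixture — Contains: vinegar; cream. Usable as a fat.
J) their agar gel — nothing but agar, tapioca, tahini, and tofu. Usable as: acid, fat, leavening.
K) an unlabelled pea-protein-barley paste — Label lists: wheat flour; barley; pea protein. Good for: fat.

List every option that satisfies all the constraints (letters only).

A: has fish sauce, so not vegan — out
B: only coconut, oats and lemon juice; none excluded — OK
C: vegan, no refined sugar — keep
D: works as a fat, no refined sugar, vegan — OK
E: has sesame seed, so not sesame-free — out
F: has corn, so not corn-free — reject
G: has soy, so not soy-free — reject
H: has cane sugar, so not no-added-sugar — out
I: has cream, so not vegan — reject
J: has tahini, so not sesame-free; has tofu, so not soy-free — out
K: works as a fat, no sesame, vegan — keep

B, C, D, K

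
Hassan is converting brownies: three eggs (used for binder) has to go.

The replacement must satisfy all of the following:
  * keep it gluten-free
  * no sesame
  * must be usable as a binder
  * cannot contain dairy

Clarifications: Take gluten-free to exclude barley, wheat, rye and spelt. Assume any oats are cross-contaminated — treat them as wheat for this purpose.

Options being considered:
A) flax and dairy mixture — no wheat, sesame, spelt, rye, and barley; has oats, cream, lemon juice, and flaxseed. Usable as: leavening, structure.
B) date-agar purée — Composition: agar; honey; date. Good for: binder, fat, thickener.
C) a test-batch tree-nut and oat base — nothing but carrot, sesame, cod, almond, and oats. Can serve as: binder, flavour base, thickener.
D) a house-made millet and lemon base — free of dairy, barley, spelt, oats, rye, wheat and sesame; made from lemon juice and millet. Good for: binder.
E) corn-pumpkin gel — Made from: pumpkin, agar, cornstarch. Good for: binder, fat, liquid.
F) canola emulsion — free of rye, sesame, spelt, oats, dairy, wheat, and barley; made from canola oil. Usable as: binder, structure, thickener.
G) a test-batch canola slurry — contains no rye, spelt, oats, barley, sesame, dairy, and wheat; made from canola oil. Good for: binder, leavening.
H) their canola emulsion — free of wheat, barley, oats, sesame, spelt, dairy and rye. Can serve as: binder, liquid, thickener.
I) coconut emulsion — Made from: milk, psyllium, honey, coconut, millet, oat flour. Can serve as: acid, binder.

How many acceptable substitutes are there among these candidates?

A: not usable as a binder; has oats, so not gluten-free (and 1 more) — out
B: only honey, agar, and date; none excluded — keep
C: has oats, so not gluten-free; has sesame, so not sesame-free — no
D: gluten-free, no dairy — valid
E: works as a binder, gluten-free, no dairy — OK
F: all constraints satisfied — keep
G: every rule checks out — valid
H: no sesame, gluten-free — valid
I: has oat flour, so not gluten-free; has milk, so not dairy-free — reject

6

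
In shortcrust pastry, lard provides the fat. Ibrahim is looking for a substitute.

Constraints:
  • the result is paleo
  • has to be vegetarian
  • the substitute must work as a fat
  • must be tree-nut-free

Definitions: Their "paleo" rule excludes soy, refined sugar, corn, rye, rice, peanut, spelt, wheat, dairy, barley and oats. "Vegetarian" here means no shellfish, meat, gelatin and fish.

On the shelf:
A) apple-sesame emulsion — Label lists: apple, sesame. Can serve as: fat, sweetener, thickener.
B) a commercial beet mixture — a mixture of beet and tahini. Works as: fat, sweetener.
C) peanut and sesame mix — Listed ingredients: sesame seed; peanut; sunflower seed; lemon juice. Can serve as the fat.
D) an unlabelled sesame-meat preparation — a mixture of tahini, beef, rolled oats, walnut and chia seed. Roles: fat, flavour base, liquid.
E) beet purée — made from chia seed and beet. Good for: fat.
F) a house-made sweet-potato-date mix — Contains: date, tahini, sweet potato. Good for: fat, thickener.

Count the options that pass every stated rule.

A: no tree nuts, vegetarian — keep
B: nothing on the exclusion list — valid
C: has peanut, so not paleo — reject
D: has rolled oats, so not paleo; has beef, so not vegetarian (and 1 more) — out
E: only chia seed and beet; none excluded — keep
F: works as a fat, paleo, vegetarian — keep

4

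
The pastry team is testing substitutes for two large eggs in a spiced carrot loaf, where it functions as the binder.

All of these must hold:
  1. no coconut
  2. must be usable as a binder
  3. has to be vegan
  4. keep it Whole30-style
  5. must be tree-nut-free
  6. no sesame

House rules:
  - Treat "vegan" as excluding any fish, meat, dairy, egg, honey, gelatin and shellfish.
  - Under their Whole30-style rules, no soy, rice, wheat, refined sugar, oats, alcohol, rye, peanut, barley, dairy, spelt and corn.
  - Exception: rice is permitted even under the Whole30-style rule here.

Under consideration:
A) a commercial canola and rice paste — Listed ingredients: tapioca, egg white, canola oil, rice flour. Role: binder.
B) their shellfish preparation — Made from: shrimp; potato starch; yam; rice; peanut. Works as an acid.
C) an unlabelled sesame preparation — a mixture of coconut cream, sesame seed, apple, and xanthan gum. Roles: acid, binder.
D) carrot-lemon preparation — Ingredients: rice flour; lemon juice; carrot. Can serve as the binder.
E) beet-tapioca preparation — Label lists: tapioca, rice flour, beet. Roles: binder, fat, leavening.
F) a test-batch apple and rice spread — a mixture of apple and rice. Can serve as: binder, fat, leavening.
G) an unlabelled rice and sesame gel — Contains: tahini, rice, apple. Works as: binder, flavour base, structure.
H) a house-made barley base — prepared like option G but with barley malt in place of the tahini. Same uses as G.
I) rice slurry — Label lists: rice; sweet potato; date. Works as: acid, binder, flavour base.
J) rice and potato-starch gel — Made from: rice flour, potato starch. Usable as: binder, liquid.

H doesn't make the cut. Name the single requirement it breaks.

Whole30-style

usable as a binder: satisfied
vegan: satisfied
Whole30-style: has barley malt — fails
coconut-free: satisfied
sesame-free: satisfied
tree-nut-free: satisfied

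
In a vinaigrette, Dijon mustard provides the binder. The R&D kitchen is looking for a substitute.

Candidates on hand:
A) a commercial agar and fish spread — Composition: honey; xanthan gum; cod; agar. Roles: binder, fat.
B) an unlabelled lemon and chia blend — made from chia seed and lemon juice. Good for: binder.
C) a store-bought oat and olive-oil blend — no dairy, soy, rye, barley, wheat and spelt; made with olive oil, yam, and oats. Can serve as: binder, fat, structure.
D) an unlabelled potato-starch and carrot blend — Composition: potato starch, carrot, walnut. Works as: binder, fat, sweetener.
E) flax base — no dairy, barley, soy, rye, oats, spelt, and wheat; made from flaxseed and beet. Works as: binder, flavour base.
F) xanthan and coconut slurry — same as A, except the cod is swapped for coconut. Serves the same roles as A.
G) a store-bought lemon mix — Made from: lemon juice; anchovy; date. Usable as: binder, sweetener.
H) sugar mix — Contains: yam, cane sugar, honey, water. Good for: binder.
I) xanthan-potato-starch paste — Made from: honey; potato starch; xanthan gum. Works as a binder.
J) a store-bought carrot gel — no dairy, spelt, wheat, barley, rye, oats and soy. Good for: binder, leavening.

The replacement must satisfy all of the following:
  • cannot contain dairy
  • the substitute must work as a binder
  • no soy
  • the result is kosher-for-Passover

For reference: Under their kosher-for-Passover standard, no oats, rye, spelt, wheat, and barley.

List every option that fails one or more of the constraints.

A: cod and honey etc. — none of it excluded — OK
B: only chia seed and lemon juice; none excluded — valid
C: has oats, so not kosher-for-Passover — reject
D: no dairy, no soy — OK
E: no soy, no dairy — valid
F: works as a binder, no dairy, no soy — keep
G: every rule checks out — OK
H: every rule checks out — valid
I: only honey, potato starch and xanthan gum; none excluded — keep
J: no dairy, no soy — OK

C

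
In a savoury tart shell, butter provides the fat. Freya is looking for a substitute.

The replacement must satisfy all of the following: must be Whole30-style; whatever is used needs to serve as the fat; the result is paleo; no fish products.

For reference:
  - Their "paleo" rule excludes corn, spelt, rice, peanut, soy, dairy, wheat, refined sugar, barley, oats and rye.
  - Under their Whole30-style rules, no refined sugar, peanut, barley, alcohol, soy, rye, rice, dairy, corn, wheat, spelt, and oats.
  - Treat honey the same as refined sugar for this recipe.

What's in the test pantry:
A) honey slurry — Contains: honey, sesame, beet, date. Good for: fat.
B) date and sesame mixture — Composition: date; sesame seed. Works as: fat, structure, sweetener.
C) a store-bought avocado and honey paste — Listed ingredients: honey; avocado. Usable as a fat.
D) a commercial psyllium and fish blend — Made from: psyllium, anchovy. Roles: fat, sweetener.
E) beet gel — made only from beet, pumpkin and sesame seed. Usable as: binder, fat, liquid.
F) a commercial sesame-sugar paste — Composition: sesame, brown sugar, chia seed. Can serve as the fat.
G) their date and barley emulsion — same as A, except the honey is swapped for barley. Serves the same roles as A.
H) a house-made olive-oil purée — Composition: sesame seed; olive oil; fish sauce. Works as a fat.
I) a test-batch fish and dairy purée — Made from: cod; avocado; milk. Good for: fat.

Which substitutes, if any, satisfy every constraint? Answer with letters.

B, E

A: has honey, so not paleo; has honey, so not Whole30-style — out
B: only sesame seed and date; none excluded — keep
C: has honey, so not paleo; has honey, so not Whole30-style — out
D: has anchovy, so not fish-free — out
E: only sesame seed, beet and pumpkin; none excluded — OK
F: has brown sugar, so not paleo; has brown sugar, so not Whole30-style — no
G: has barley, so not paleo; has barley, so not Whole30-style — out
H: has fish sauce, so not fish-free — no
I: has milk, so not paleo; has milk, so not Whole30-style (and 1 more) — out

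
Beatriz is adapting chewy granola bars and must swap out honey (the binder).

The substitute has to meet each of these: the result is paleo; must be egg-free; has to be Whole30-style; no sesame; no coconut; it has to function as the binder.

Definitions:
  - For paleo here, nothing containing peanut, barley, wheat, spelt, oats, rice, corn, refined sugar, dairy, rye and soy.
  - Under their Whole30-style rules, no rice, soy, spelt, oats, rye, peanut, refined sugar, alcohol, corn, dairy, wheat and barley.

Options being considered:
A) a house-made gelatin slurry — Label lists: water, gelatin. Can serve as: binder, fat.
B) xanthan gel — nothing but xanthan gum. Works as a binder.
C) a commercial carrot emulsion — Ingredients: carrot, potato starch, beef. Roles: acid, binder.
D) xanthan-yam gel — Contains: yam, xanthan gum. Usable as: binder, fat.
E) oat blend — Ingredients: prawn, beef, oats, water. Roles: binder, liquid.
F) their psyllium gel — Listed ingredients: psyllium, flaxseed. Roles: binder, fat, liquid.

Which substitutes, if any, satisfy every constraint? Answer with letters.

A, B, C, D, F

A: works as a binder, no coconut, paleo — valid
B: all constraints satisfied — OK
C: works as a binder, paleo, Whole30-style — keep
D: every rule checks out — OK
E: has oats, so not paleo; has oats, so not Whole30-style — out
F: only flaxseed and psyllium; none excluded — keep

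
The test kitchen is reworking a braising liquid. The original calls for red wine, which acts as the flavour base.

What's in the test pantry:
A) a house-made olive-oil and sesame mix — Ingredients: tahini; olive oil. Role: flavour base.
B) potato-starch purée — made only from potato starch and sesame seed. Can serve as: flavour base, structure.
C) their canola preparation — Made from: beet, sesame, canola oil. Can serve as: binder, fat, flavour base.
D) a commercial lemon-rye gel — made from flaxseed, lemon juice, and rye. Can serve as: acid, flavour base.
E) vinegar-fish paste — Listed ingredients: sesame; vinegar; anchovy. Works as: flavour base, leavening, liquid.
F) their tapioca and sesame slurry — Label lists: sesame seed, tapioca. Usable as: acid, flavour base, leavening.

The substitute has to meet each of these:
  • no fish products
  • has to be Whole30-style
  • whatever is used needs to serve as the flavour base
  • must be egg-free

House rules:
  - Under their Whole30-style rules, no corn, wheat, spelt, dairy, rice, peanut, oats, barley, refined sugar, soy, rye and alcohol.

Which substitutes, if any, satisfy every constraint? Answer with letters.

A: only tahini and olive oil; none excluded — valid
B: no fish, no egg — valid
C: only sesame, beet, and canola oil; none excluded — OK
D: has rye, so not Whole30-style — out
E: has anchovy, so not fish-free — no
F: only sesame seed and tapioca; none excluded — keep

A, B, C, F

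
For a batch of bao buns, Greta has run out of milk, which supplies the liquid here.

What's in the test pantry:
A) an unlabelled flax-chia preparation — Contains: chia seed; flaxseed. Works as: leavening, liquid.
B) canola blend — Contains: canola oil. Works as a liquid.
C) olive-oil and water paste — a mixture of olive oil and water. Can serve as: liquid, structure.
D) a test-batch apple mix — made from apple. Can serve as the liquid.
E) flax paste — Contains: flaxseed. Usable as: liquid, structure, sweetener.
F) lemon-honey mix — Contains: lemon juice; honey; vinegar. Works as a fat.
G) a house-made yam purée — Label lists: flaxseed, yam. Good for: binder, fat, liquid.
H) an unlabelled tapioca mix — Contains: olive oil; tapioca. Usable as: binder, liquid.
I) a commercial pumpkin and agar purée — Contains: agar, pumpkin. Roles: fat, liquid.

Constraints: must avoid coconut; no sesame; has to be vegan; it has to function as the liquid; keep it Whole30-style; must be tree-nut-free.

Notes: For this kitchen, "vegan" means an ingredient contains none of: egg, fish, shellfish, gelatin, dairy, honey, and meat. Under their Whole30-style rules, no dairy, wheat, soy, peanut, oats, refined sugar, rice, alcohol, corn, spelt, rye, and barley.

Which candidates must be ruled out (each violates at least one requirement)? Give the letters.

A: only flaxseed and chia seed; none excluded — keep
B: only canola oil; none excluded — OK
C: works as a liquid, Whole30-style, no coconut — OK
D: only apple; none excluded — OK
E: only flaxseed; none excluded — keep
F: not usable as a liquid; has honey, so not vegan — no
G: only flaxseed and yam; none excluded — keep
H: works as a liquid, vegan, no coconut — keep
I: works as a liquid, Whole30-style, no tree nuts — keep

F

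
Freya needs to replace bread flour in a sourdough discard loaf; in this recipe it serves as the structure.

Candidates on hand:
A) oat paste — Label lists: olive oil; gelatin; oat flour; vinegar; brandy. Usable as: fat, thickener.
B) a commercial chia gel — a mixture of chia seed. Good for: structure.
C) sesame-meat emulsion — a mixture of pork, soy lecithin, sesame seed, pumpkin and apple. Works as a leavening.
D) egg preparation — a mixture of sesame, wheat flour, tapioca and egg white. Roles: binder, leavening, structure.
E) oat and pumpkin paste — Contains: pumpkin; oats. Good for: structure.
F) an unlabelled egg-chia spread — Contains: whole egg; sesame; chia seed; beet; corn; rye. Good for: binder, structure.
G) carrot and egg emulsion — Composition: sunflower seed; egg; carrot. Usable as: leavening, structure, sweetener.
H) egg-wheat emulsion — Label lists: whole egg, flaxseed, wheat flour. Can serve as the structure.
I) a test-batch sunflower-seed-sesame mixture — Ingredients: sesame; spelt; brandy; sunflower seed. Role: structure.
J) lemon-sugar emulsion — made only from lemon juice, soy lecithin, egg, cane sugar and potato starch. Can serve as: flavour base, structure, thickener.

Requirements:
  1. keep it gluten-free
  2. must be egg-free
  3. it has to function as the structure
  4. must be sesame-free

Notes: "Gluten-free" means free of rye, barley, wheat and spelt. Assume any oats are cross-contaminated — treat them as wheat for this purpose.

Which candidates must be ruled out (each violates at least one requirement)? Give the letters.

A: not usable as a structure; has oat flour, so not gluten-free — reject
B: only chia seed; none excluded — valid
C: not usable as a structure; has sesame seed, so not sesame-free — reject
D: has wheat flour, so not gluten-free; has sesame, so not sesame-free (and 1 more) — reject
E: has oats, so not gluten-free — reject
F: has rye, so not gluten-free; has sesame, so not sesame-free (and 1 more) — no
G: has egg, so not egg-free — out
H: has wheat flour, so not gluten-free; has whole egg, so not egg-free — out
I: has spelt, so not gluten-free; has sesame, so not sesame-free — no
J: has egg, so not egg-free — reject

A, C, D, E, F, G, H, I, J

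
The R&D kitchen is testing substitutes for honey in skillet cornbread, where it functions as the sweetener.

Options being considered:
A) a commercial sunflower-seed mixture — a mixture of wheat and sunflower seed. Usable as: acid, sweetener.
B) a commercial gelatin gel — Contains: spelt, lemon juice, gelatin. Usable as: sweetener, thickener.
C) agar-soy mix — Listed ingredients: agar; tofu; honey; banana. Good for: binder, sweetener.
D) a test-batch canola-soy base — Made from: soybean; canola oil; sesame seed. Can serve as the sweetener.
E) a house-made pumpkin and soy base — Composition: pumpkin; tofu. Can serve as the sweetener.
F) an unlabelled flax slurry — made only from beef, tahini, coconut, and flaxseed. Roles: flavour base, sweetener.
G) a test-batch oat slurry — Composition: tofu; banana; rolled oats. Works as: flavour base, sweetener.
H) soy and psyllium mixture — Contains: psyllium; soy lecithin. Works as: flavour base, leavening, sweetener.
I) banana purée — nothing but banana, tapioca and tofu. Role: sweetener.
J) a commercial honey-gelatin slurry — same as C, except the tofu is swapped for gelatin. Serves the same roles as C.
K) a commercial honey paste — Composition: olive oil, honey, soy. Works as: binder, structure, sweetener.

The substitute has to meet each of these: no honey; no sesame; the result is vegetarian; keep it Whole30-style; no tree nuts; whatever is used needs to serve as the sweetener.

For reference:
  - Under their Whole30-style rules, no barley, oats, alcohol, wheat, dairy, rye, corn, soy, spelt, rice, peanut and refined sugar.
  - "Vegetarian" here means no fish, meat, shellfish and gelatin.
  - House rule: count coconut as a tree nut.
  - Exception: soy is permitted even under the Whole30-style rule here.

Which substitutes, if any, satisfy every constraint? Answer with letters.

A: has wheat, so not Whole30-style — out
B: has spelt, so not Whole30-style; has gelatin, so not vegetarian — no
C: has honey, so not honey-free — reject
D: has sesame seed, so not sesame-free — out
E: soy is permitted under the Whole30-style carve-out; nothing else excluded — valid
F: has beef, so not vegetarian; has tahini, so not sesame-free (and 1 more) — out
G: has rolled oats, so not Whole30-style — no
H: soy is permitted under the Whole30-style carve-out; nothing else excluded — valid
I: soy is permitted under the Whole30-style carve-out; nothing else excluded — valid
J: has gelatin, so not vegetarian; has honey, so not honey-free — reject
K: has honey, so not honey-free — no

E, H, I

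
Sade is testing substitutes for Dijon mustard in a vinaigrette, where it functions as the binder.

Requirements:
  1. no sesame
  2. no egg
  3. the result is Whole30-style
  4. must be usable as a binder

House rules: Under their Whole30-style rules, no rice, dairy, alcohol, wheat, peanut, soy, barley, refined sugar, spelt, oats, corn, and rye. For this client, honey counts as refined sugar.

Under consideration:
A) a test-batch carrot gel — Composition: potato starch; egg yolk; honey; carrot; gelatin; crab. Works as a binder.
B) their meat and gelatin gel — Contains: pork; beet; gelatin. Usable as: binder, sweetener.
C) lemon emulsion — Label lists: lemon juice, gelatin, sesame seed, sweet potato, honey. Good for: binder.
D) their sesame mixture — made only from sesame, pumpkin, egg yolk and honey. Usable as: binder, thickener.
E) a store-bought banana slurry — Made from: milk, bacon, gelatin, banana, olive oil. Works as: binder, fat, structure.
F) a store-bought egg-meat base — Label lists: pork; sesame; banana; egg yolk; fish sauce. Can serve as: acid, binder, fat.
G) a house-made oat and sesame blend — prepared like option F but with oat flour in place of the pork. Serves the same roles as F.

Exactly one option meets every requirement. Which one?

A: has honey, so not Whole30-style; has egg yolk, so not egg-free — out
B: every rule checks out — OK
C: has honey, so not Whole30-style; has sesame seed, so not sesame-free — out
D: has honey, so not Whole30-style; has sesame, so not sesame-free (and 1 more) — reject
E: has milk, so not Whole30-style — out
F: has sesame, so not sesame-free; has egg yolk, so not egg-free — out
G: has oat flour, so not Whole30-style; has sesame, so not sesame-free (and 1 more) — out

B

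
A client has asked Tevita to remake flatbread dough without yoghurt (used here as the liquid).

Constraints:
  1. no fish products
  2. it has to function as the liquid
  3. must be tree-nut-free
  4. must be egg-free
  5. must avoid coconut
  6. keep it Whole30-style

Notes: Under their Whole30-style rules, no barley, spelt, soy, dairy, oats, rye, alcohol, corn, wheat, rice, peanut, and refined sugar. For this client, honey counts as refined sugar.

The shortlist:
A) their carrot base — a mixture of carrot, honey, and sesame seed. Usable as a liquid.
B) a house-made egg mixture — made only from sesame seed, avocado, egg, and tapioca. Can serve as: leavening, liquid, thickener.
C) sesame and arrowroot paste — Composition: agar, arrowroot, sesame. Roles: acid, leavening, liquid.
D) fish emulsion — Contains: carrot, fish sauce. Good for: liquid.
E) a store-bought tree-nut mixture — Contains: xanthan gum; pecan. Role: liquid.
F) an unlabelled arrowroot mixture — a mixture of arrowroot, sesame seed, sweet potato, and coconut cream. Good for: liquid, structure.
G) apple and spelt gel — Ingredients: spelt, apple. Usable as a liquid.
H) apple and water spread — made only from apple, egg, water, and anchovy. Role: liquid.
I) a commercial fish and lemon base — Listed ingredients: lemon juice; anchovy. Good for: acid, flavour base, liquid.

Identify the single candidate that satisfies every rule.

A: has honey, so not Whole30-style — reject
B: has egg, so not egg-free — reject
C: only sesame, agar and arrowroot; none excluded — OK
D: has fish sauce, so not fish-free — no
E: has pecan, so not tree-nut-free — reject
F: has coconut cream, so not coconut-free — reject
G: has spelt, so not Whole30-style — no
H: has egg, so not egg-free; has anchovy, so not fish-free — reject
I: has anchovy, so not fish-free — out

C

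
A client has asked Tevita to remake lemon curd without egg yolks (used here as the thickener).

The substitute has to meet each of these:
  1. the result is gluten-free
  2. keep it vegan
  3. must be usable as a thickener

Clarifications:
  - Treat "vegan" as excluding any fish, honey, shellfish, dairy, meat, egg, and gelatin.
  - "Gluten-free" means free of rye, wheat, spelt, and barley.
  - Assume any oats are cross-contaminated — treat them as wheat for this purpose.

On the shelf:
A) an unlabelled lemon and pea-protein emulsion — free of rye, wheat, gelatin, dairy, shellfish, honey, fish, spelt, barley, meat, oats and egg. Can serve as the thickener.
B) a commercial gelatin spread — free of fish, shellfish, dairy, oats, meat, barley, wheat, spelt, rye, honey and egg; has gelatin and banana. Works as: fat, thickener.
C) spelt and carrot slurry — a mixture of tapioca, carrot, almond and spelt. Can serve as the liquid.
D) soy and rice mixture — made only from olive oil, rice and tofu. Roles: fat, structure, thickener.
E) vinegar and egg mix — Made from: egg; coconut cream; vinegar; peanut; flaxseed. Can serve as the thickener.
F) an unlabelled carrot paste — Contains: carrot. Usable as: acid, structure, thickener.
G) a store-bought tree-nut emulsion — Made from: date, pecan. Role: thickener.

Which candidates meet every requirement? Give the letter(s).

A, D, F, G

A: works as a thickener, gluten-free, vegan — OK
B: has gelatin, so not vegan — out
C: not usable as a thickener; has spelt, so not gluten-free — reject
D: works as a thickener, vegan, gluten-free — keep
E: has egg, so not vegan — out
F: only carrot; none excluded — keep
G: only pecan and date; none excluded — keep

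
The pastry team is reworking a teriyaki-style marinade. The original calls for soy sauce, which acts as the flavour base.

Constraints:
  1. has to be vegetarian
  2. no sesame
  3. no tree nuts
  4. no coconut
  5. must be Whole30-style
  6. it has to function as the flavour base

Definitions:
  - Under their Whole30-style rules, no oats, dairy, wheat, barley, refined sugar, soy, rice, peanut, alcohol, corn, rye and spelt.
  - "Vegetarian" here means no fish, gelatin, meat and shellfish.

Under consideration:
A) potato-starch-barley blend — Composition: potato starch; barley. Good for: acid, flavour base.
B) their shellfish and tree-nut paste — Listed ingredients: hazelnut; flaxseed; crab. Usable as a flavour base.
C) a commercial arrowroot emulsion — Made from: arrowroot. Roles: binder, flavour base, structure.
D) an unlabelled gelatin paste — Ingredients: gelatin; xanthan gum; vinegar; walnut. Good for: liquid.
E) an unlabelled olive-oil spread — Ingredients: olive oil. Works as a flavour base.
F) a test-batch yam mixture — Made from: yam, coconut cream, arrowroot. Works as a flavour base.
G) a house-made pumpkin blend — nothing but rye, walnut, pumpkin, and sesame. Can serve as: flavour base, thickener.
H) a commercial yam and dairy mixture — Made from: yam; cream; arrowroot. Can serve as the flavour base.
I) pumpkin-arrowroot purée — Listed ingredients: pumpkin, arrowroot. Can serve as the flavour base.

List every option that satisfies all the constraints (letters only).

A: has barley, so not Whole30-style — no
B: has crab, so not vegetarian; has hazelnut, so not tree-nut-free — reject
C: only arrowroot; none excluded — OK
D: not usable as a flavour base; has gelatin, so not vegetarian (and 1 more) — reject
E: every rule checks out — keep
F: has coconut cream, so not coconut-free — reject
G: has rye, so not Whole30-style; has walnut, so not tree-nut-free (and 1 more) — out
H: has cream, so not Whole30-style — no
I: only arrowroot and pumpkin; none excluded — valid

C, E, I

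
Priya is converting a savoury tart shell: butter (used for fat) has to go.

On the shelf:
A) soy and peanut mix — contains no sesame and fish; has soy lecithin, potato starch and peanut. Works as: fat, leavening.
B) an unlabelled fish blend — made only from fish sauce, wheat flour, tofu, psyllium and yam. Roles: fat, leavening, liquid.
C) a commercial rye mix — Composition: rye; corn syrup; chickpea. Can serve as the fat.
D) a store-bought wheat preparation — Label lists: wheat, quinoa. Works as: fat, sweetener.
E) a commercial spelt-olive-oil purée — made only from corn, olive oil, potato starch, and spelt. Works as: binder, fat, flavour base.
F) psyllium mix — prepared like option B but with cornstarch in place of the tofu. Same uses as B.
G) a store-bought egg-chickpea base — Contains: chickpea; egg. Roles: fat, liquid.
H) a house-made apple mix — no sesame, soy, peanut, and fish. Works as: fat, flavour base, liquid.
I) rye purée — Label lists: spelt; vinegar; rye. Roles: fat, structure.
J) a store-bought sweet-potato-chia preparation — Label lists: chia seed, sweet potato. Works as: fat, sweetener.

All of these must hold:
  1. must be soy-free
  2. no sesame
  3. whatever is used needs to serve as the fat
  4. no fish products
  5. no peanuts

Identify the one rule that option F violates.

fish-free

usable as a fat: satisfied
soy-free: satisfied
fish-free: has fish sauce — fails
peanut-free: satisfied
sesame-free: satisfied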